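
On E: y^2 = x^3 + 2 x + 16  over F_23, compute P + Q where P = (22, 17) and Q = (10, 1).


P != Q, so use the chord formula.
s = (y2 - y1) / (x2 - x1) = (7) / (11) mod 23 = 9
x3 = s^2 - x1 - x2 mod 23 = 9^2 - 22 - 10 = 3
y3 = s (x1 - x3) - y1 mod 23 = 9 * (22 - 3) - 17 = 16

P + Q = (3, 16)


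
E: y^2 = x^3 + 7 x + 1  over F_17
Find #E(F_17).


For each x in F_17, count y with y^2 = x^3 + 7 x + 1 mod 17:
  x = 0: RHS = 1, y in [1, 16]  -> 2 point(s)
  x = 1: RHS = 9, y in [3, 14]  -> 2 point(s)
  x = 3: RHS = 15, y in [7, 10]  -> 2 point(s)
  x = 4: RHS = 8, y in [5, 12]  -> 2 point(s)
  x = 5: RHS = 8, y in [5, 12]  -> 2 point(s)
  x = 6: RHS = 4, y in [2, 15]  -> 2 point(s)
  x = 7: RHS = 2, y in [6, 11]  -> 2 point(s)
  x = 8: RHS = 8, y in [5, 12]  -> 2 point(s)
  x = 10: RHS = 0, y in [0]  -> 1 point(s)
  x = 11: RHS = 15, y in [7, 10]  -> 2 point(s)
  x = 14: RHS = 4, y in [2, 15]  -> 2 point(s)
  x = 15: RHS = 13, y in [8, 9]  -> 2 point(s)
Affine points: 23. Add the point at infinity: total = 24.

#E(F_17) = 24


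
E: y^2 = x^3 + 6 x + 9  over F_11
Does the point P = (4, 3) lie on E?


Check whether y^2 = x^3 + 6 x + 9 (mod 11) for (x, y) = (4, 3).
LHS: y^2 = 3^2 mod 11 = 9
RHS: x^3 + 6 x + 9 = 4^3 + 6*4 + 9 mod 11 = 9
LHS = RHS

Yes, on the curve


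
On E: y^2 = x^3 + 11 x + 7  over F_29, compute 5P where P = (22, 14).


k = 5 = 101_2 (binary, LSB first: 101)
Double-and-add from P = (22, 14):
  bit 0 = 1: acc = O + (22, 14) = (22, 14)
  bit 1 = 0: acc unchanged = (22, 14)
  bit 2 = 1: acc = (22, 14) + (15, 26) = (5, 19)

5P = (5, 19)


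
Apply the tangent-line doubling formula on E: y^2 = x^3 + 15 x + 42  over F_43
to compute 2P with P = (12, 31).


Doubling: s = (3 x1^2 + a) / (2 y1)
s = (3*12^2 + 15) / (2*31) mod 43 = 19
x3 = s^2 - 2 x1 mod 43 = 19^2 - 2*12 = 36
y3 = s (x1 - x3) - y1 mod 43 = 19 * (12 - 36) - 31 = 29

2P = (36, 29)


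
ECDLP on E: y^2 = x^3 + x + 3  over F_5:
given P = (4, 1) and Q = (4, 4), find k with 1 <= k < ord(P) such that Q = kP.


Enumerate multiples of P until we hit Q = (4, 4):
  1P = (4, 1)
  2P = (1, 0)
  3P = (4, 4)
Match found at i = 3.

k = 3


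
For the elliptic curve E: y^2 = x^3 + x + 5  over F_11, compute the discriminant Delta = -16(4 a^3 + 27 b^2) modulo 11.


4 a^3 + 27 b^2 = 4*1^3 + 27*5^2 = 4 + 675 = 679
Delta = -16 * (679) = -10864
Delta mod 11 = 4

Delta = 4 (mod 11)


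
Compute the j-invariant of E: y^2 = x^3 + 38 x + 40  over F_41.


Delta = -16(4 a^3 + 27 b^2) mod 41 = 25
-1728 * (4 a)^3 = -1728 * (4*38)^3 mod 41 = 36
j = 36 * 25^(-1) mod 41 = 8

j = 8 (mod 41)


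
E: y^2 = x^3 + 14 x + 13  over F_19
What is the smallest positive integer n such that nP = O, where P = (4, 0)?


Compute successive multiples of P until we hit O:
  1P = (4, 0)
  2P = O

ord(P) = 2


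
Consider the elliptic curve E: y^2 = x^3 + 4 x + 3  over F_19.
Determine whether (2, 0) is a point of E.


Check whether y^2 = x^3 + 4 x + 3 (mod 19) for (x, y) = (2, 0).
LHS: y^2 = 0^2 mod 19 = 0
RHS: x^3 + 4 x + 3 = 2^3 + 4*2 + 3 mod 19 = 0
LHS = RHS

Yes, on the curve


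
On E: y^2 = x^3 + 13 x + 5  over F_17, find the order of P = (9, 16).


Compute successive multiples of P until we hit O:
  1P = (9, 16)
  2P = (12, 11)
  3P = (12, 6)
  4P = (9, 1)
  5P = O

ord(P) = 5


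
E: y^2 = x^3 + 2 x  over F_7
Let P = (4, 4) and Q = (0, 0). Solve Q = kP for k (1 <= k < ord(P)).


Enumerate multiples of P until we hit Q = (0, 0):
  1P = (4, 4)
  2P = (0, 0)
Match found at i = 2.

k = 2


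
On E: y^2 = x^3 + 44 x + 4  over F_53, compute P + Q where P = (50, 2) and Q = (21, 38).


P != Q, so use the chord formula.
s = (y2 - y1) / (x2 - x1) = (36) / (24) mod 53 = 28
x3 = s^2 - x1 - x2 mod 53 = 28^2 - 50 - 21 = 24
y3 = s (x1 - x3) - y1 mod 53 = 28 * (50 - 24) - 2 = 37

P + Q = (24, 37)


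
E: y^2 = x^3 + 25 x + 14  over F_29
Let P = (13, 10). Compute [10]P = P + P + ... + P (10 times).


k = 10 = 1010_2 (binary, LSB first: 0101)
Double-and-add from P = (13, 10):
  bit 0 = 0: acc unchanged = O
  bit 1 = 1: acc = O + (25, 13) = (25, 13)
  bit 2 = 0: acc unchanged = (25, 13)
  bit 3 = 1: acc = (25, 13) + (26, 12) = (8, 28)

10P = (8, 28)


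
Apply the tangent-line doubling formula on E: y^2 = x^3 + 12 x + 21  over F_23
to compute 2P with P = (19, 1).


Doubling: s = (3 x1^2 + a) / (2 y1)
s = (3*19^2 + 12) / (2*1) mod 23 = 7
x3 = s^2 - 2 x1 mod 23 = 7^2 - 2*19 = 11
y3 = s (x1 - x3) - y1 mod 23 = 7 * (19 - 11) - 1 = 9

2P = (11, 9)


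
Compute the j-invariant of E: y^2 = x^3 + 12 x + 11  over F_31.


Delta = -16(4 a^3 + 27 b^2) mod 31 = 10
-1728 * (4 a)^3 = -1728 * (4*12)^3 mod 31 = 27
j = 27 * 10^(-1) mod 31 = 12

j = 12 (mod 31)


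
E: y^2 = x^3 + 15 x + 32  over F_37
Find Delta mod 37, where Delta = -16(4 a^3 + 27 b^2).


4 a^3 + 27 b^2 = 4*15^3 + 27*32^2 = 13500 + 27648 = 41148
Delta = -16 * (41148) = -658368
Delta mod 37 = 10

Delta = 10 (mod 37)


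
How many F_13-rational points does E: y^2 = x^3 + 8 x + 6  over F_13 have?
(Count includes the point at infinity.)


For each x in F_13, count y with y^2 = x^3 + 8 x + 6 mod 13:
  x = 2: RHS = 4, y in [2, 11]  -> 2 point(s)
  x = 6: RHS = 10, y in [6, 7]  -> 2 point(s)
  x = 8: RHS = 10, y in [6, 7]  -> 2 point(s)
  x = 9: RHS = 1, y in [1, 12]  -> 2 point(s)
  x = 12: RHS = 10, y in [6, 7]  -> 2 point(s)
Affine points: 10. Add the point at infinity: total = 11.

#E(F_13) = 11


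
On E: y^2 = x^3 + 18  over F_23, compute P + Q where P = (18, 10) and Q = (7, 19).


P != Q, so use the chord formula.
s = (y2 - y1) / (x2 - x1) = (9) / (12) mod 23 = 18
x3 = s^2 - x1 - x2 mod 23 = 18^2 - 18 - 7 = 0
y3 = s (x1 - x3) - y1 mod 23 = 18 * (18 - 0) - 10 = 15

P + Q = (0, 15)


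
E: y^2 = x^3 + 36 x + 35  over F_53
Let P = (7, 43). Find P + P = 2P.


Doubling: s = (3 x1^2 + a) / (2 y1)
s = (3*7^2 + 36) / (2*43) mod 53 = 20
x3 = s^2 - 2 x1 mod 53 = 20^2 - 2*7 = 15
y3 = s (x1 - x3) - y1 mod 53 = 20 * (7 - 15) - 43 = 9

2P = (15, 9)


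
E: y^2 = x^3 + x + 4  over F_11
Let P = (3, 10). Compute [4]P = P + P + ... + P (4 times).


k = 4 = 100_2 (binary, LSB first: 001)
Double-and-add from P = (3, 10):
  bit 0 = 0: acc unchanged = O
  bit 1 = 0: acc unchanged = O
  bit 2 = 1: acc = O + (3, 10) = (3, 10)

4P = (3, 10)


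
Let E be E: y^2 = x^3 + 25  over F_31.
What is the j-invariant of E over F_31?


Delta = -16(4 a^3 + 27 b^2) mod 31 = 10
-1728 * (4 a)^3 = -1728 * (4*0)^3 mod 31 = 0
j = 0 * 10^(-1) mod 31 = 0

j = 0 (mod 31)


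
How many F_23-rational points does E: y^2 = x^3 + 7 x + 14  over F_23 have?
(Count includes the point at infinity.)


For each x in F_23, count y with y^2 = x^3 + 7 x + 14 mod 23:
  x = 2: RHS = 13, y in [6, 17]  -> 2 point(s)
  x = 3: RHS = 16, y in [4, 19]  -> 2 point(s)
  x = 5: RHS = 13, y in [6, 17]  -> 2 point(s)
  x = 9: RHS = 1, y in [1, 22]  -> 2 point(s)
  x = 10: RHS = 3, y in [7, 16]  -> 2 point(s)
  x = 12: RHS = 9, y in [3, 20]  -> 2 point(s)
  x = 13: RHS = 2, y in [5, 18]  -> 2 point(s)
  x = 14: RHS = 4, y in [2, 21]  -> 2 point(s)
  x = 16: RHS = 13, y in [6, 17]  -> 2 point(s)
  x = 17: RHS = 9, y in [3, 20]  -> 2 point(s)
  x = 20: RHS = 12, y in [9, 14]  -> 2 point(s)
  x = 22: RHS = 6, y in [11, 12]  -> 2 point(s)
Affine points: 24. Add the point at infinity: total = 25.

#E(F_23) = 25


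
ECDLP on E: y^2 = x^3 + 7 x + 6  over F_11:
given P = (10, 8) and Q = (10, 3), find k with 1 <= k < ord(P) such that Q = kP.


Enumerate multiples of P until we hit Q = (10, 3):
  1P = (10, 8)
  2P = (6, 0)
  3P = (10, 3)
Match found at i = 3.

k = 3


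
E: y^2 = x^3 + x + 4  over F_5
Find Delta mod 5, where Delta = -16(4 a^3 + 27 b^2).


4 a^3 + 27 b^2 = 4*1^3 + 27*4^2 = 4 + 432 = 436
Delta = -16 * (436) = -6976
Delta mod 5 = 4

Delta = 4 (mod 5)


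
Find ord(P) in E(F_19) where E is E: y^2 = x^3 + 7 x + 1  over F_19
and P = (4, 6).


Compute successive multiples of P until we hit O:
  1P = (4, 6)
  2P = (1, 3)
  3P = (15, 2)
  4P = (5, 3)
  5P = (0, 1)
  6P = (13, 16)
  7P = (3, 12)
  8P = (10, 11)
  ... (continuing to 21P)
  21P = O

ord(P) = 21


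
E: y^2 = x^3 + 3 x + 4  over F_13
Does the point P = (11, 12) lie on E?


Check whether y^2 = x^3 + 3 x + 4 (mod 13) for (x, y) = (11, 12).
LHS: y^2 = 12^2 mod 13 = 1
RHS: x^3 + 3 x + 4 = 11^3 + 3*11 + 4 mod 13 = 3
LHS != RHS

No, not on the curve


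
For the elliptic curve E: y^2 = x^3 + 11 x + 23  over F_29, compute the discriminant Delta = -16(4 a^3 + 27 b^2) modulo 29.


4 a^3 + 27 b^2 = 4*11^3 + 27*23^2 = 5324 + 14283 = 19607
Delta = -16 * (19607) = -313712
Delta mod 29 = 10

Delta = 10 (mod 29)


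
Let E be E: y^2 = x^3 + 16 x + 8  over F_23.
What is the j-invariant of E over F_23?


Delta = -16(4 a^3 + 27 b^2) mod 23 = 8
-1728 * (4 a)^3 = -1728 * (4*16)^3 mod 23 = 7
j = 7 * 8^(-1) mod 23 = 21

j = 21 (mod 23)


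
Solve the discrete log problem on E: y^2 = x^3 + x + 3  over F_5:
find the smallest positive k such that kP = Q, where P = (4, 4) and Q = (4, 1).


Enumerate multiples of P until we hit Q = (4, 1):
  1P = (4, 4)
  2P = (1, 0)
  3P = (4, 1)
Match found at i = 3.

k = 3


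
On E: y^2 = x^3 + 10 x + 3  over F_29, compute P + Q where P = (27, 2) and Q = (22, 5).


P != Q, so use the chord formula.
s = (y2 - y1) / (x2 - x1) = (3) / (24) mod 29 = 11
x3 = s^2 - x1 - x2 mod 29 = 11^2 - 27 - 22 = 14
y3 = s (x1 - x3) - y1 mod 29 = 11 * (27 - 14) - 2 = 25

P + Q = (14, 25)


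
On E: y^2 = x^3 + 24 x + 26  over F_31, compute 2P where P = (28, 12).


Doubling: s = (3 x1^2 + a) / (2 y1)
s = (3*28^2 + 24) / (2*12) mod 31 = 6
x3 = s^2 - 2 x1 mod 31 = 6^2 - 2*28 = 11
y3 = s (x1 - x3) - y1 mod 31 = 6 * (28 - 11) - 12 = 28

2P = (11, 28)


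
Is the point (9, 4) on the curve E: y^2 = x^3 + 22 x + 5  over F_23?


Check whether y^2 = x^3 + 22 x + 5 (mod 23) for (x, y) = (9, 4).
LHS: y^2 = 4^2 mod 23 = 16
RHS: x^3 + 22 x + 5 = 9^3 + 22*9 + 5 mod 23 = 12
LHS != RHS

No, not on the curve


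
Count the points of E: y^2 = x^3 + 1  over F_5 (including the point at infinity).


For each x in F_5, count y with y^2 = x^3 + 0 x + 1 mod 5:
  x = 0: RHS = 1, y in [1, 4]  -> 2 point(s)
  x = 2: RHS = 4, y in [2, 3]  -> 2 point(s)
  x = 4: RHS = 0, y in [0]  -> 1 point(s)
Affine points: 5. Add the point at infinity: total = 6.

#E(F_5) = 6


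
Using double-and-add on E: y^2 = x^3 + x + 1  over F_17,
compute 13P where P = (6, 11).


k = 13 = 1101_2 (binary, LSB first: 1011)
Double-and-add from P = (6, 11):
  bit 0 = 1: acc = O + (6, 11) = (6, 11)
  bit 1 = 0: acc unchanged = (6, 11)
  bit 2 = 1: acc = (6, 11) + (15, 12) = (0, 1)
  bit 3 = 1: acc = (0, 1) + (13, 16) = (0, 16)

13P = (0, 16)


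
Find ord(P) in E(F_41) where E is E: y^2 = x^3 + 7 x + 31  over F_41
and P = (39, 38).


Compute successive multiples of P until we hit O:
  1P = (39, 38)
  2P = (22, 38)
  3P = (21, 3)
  4P = (13, 8)
  5P = (34, 34)
  6P = (8, 36)
  7P = (17, 15)
  8P = (6, 17)
  ... (continuing to 50P)
  50P = O

ord(P) = 50


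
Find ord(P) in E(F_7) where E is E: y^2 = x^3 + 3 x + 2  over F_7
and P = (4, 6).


Compute successive multiples of P until we hit O:
  1P = (4, 6)
  2P = (0, 4)
  3P = (5, 4)
  4P = (2, 4)
  5P = (2, 3)
  6P = (5, 3)
  7P = (0, 3)
  8P = (4, 1)
  ... (continuing to 9P)
  9P = O

ord(P) = 9


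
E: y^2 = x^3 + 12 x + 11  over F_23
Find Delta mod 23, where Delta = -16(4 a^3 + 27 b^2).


4 a^3 + 27 b^2 = 4*12^3 + 27*11^2 = 6912 + 3267 = 10179
Delta = -16 * (10179) = -162864
Delta mod 23 = 22

Delta = 22 (mod 23)


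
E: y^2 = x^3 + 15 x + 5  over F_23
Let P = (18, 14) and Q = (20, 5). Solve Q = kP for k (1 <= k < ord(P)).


Enumerate multiples of P until we hit Q = (20, 5):
  1P = (18, 14)
  2P = (12, 2)
  3P = (20, 5)
Match found at i = 3.

k = 3


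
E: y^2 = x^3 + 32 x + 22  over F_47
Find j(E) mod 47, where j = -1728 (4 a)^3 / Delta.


Delta = -16(4 a^3 + 27 b^2) mod 47 = 3
-1728 * (4 a)^3 = -1728 * (4*32)^3 mod 47 = 38
j = 38 * 3^(-1) mod 47 = 44

j = 44 (mod 47)


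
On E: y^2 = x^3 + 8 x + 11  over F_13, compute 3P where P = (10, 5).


k = 3 = 11_2 (binary, LSB first: 11)
Double-and-add from P = (10, 5):
  bit 0 = 1: acc = O + (10, 5) = (10, 5)
  bit 1 = 1: acc = (10, 5) + (2, 10) = (2, 3)

3P = (2, 3)


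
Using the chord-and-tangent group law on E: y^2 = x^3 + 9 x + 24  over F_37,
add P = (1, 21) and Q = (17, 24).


P != Q, so use the chord formula.
s = (y2 - y1) / (x2 - x1) = (3) / (16) mod 37 = 21
x3 = s^2 - x1 - x2 mod 37 = 21^2 - 1 - 17 = 16
y3 = s (x1 - x3) - y1 mod 37 = 21 * (1 - 16) - 21 = 34

P + Q = (16, 34)


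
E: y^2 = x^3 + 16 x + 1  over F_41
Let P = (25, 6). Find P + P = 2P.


Doubling: s = (3 x1^2 + a) / (2 y1)
s = (3*25^2 + 16) / (2*6) mod 41 = 38
x3 = s^2 - 2 x1 mod 41 = 38^2 - 2*25 = 0
y3 = s (x1 - x3) - y1 mod 41 = 38 * (25 - 0) - 6 = 1

2P = (0, 1)


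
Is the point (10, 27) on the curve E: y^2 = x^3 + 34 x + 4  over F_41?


Check whether y^2 = x^3 + 34 x + 4 (mod 41) for (x, y) = (10, 27).
LHS: y^2 = 27^2 mod 41 = 32
RHS: x^3 + 34 x + 4 = 10^3 + 34*10 + 4 mod 41 = 32
LHS = RHS

Yes, on the curve


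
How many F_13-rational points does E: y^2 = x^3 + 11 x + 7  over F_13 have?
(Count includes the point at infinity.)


For each x in F_13, count y with y^2 = x^3 + 11 x + 7 mod 13:
  x = 6: RHS = 3, y in [4, 9]  -> 2 point(s)
  x = 8: RHS = 9, y in [3, 10]  -> 2 point(s)
  x = 9: RHS = 3, y in [4, 9]  -> 2 point(s)
  x = 10: RHS = 12, y in [5, 8]  -> 2 point(s)
  x = 11: RHS = 3, y in [4, 9]  -> 2 point(s)
Affine points: 10. Add the point at infinity: total = 11.

#E(F_13) = 11


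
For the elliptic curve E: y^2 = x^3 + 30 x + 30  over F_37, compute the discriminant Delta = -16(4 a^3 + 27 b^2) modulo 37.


4 a^3 + 27 b^2 = 4*30^3 + 27*30^2 = 108000 + 24300 = 132300
Delta = -16 * (132300) = -2116800
Delta mod 37 = 7

Delta = 7 (mod 37)


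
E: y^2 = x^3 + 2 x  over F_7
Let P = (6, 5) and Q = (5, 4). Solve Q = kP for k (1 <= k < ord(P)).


Enumerate multiples of P until we hit Q = (5, 4):
  1P = (6, 5)
  2P = (4, 3)
  3P = (5, 3)
  4P = (0, 0)
  5P = (5, 4)
Match found at i = 5.

k = 5


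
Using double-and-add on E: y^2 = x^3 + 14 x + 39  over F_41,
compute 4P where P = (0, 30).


k = 4 = 100_2 (binary, LSB first: 001)
Double-and-add from P = (0, 30):
  bit 0 = 0: acc unchanged = O
  bit 1 = 0: acc unchanged = O
  bit 2 = 1: acc = O + (26, 12) = (26, 12)

4P = (26, 12)


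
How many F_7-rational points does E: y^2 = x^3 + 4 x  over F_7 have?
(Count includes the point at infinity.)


For each x in F_7, count y with y^2 = x^3 + 4 x + 0 mod 7:
  x = 0: RHS = 0, y in [0]  -> 1 point(s)
  x = 2: RHS = 2, y in [3, 4]  -> 2 point(s)
  x = 3: RHS = 4, y in [2, 5]  -> 2 point(s)
  x = 6: RHS = 2, y in [3, 4]  -> 2 point(s)
Affine points: 7. Add the point at infinity: total = 8.

#E(F_7) = 8


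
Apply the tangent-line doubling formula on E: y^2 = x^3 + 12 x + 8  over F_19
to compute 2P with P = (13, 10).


Doubling: s = (3 x1^2 + a) / (2 y1)
s = (3*13^2 + 12) / (2*10) mod 19 = 6
x3 = s^2 - 2 x1 mod 19 = 6^2 - 2*13 = 10
y3 = s (x1 - x3) - y1 mod 19 = 6 * (13 - 10) - 10 = 8

2P = (10, 8)


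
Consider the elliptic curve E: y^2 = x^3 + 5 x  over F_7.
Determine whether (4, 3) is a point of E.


Check whether y^2 = x^3 + 5 x + 0 (mod 7) for (x, y) = (4, 3).
LHS: y^2 = 3^2 mod 7 = 2
RHS: x^3 + 5 x + 0 = 4^3 + 5*4 + 0 mod 7 = 0
LHS != RHS

No, not on the curve


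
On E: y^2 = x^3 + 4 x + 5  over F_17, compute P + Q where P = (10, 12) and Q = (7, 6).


P != Q, so use the chord formula.
s = (y2 - y1) / (x2 - x1) = (11) / (14) mod 17 = 2
x3 = s^2 - x1 - x2 mod 17 = 2^2 - 10 - 7 = 4
y3 = s (x1 - x3) - y1 mod 17 = 2 * (10 - 4) - 12 = 0

P + Q = (4, 0)


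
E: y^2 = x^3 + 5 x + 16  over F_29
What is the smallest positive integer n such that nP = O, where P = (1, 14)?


Compute successive multiples of P until we hit O:
  1P = (1, 14)
  2P = (4, 10)
  3P = (0, 4)
  4P = (12, 21)
  5P = (20, 24)
  6P = (9, 23)
  7P = (18, 14)
  8P = (10, 15)
  ... (continuing to 26P)
  26P = O

ord(P) = 26


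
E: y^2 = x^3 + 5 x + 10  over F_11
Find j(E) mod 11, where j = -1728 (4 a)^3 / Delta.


Delta = -16(4 a^3 + 27 b^2) mod 11 = 5
-1728 * (4 a)^3 = -1728 * (4*5)^3 mod 11 = 8
j = 8 * 5^(-1) mod 11 = 6

j = 6 (mod 11)


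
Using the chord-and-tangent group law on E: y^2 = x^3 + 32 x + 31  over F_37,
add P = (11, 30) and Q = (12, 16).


P != Q, so use the chord formula.
s = (y2 - y1) / (x2 - x1) = (23) / (1) mod 37 = 23
x3 = s^2 - x1 - x2 mod 37 = 23^2 - 11 - 12 = 25
y3 = s (x1 - x3) - y1 mod 37 = 23 * (11 - 25) - 30 = 18

P + Q = (25, 18)


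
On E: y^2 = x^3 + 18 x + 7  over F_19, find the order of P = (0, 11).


Compute successive multiples of P until we hit O:
  1P = (0, 11)
  2P = (17, 1)
  3P = (8, 6)
  4P = (1, 11)
  5P = (18, 8)
  6P = (10, 16)
  7P = (14, 1)
  8P = (9, 9)
  ... (continuing to 25P)
  25P = O

ord(P) = 25


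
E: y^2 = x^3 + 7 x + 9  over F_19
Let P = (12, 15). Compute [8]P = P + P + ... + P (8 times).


k = 8 = 1000_2 (binary, LSB first: 0001)
Double-and-add from P = (12, 15):
  bit 0 = 0: acc unchanged = O
  bit 1 = 0: acc unchanged = O
  bit 2 = 0: acc unchanged = O
  bit 3 = 1: acc = O + (0, 16) = (0, 16)

8P = (0, 16)


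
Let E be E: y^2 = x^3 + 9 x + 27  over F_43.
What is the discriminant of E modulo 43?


4 a^3 + 27 b^2 = 4*9^3 + 27*27^2 = 2916 + 19683 = 22599
Delta = -16 * (22599) = -361584
Delta mod 43 = 3

Delta = 3 (mod 43)


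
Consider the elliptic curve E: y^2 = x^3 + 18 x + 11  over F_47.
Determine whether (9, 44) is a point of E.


Check whether y^2 = x^3 + 18 x + 11 (mod 47) for (x, y) = (9, 44).
LHS: y^2 = 44^2 mod 47 = 9
RHS: x^3 + 18 x + 11 = 9^3 + 18*9 + 11 mod 47 = 9
LHS = RHS

Yes, on the curve


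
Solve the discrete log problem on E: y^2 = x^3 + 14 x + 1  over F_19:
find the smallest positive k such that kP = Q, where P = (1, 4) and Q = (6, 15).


Enumerate multiples of P until we hit Q = (6, 15):
  1P = (1, 4)
  2P = (4, 11)
  3P = (11, 17)
  4P = (18, 10)
  5P = (9, 1)
  6P = (13, 10)
  7P = (10, 1)
  8P = (6, 4)
  9P = (12, 15)
  10P = (7, 9)
  11P = (8, 6)
  12P = (0, 18)
  13P = (5, 14)
  14P = (5, 5)
  15P = (0, 1)
  16P = (8, 13)
  17P = (7, 10)
  18P = (12, 4)
  19P = (6, 15)
Match found at i = 19.

k = 19


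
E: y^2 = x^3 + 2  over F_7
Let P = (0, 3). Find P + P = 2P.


Doubling: s = (3 x1^2 + a) / (2 y1)
s = (3*0^2 + 0) / (2*3) mod 7 = 0
x3 = s^2 - 2 x1 mod 7 = 0^2 - 2*0 = 0
y3 = s (x1 - x3) - y1 mod 7 = 0 * (0 - 0) - 3 = 4

2P = (0, 4)


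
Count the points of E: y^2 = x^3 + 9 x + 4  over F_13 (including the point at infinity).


For each x in F_13, count y with y^2 = x^3 + 9 x + 4 mod 13:
  x = 0: RHS = 4, y in [2, 11]  -> 2 point(s)
  x = 1: RHS = 1, y in [1, 12]  -> 2 point(s)
  x = 2: RHS = 4, y in [2, 11]  -> 2 point(s)
  x = 4: RHS = 0, y in [0]  -> 1 point(s)
  x = 6: RHS = 1, y in [1, 12]  -> 2 point(s)
  x = 8: RHS = 3, y in [4, 9]  -> 2 point(s)
  x = 11: RHS = 4, y in [2, 11]  -> 2 point(s)
Affine points: 13. Add the point at infinity: total = 14.

#E(F_13) = 14


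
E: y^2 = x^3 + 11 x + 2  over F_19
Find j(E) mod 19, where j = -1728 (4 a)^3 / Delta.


Delta = -16(4 a^3 + 27 b^2) mod 19 = 13
-1728 * (4 a)^3 = -1728 * (4*11)^3 mod 19 = 7
j = 7 * 13^(-1) mod 19 = 2

j = 2 (mod 19)


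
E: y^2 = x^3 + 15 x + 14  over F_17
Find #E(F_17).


For each x in F_17, count y with y^2 = x^3 + 15 x + 14 mod 17:
  x = 1: RHS = 13, y in [8, 9]  -> 2 point(s)
  x = 2: RHS = 1, y in [1, 16]  -> 2 point(s)
  x = 3: RHS = 1, y in [1, 16]  -> 2 point(s)
  x = 4: RHS = 2, y in [6, 11]  -> 2 point(s)
  x = 8: RHS = 0, y in [0]  -> 1 point(s)
  x = 10: RHS = 8, y in [5, 12]  -> 2 point(s)
  x = 12: RHS = 1, y in [1, 16]  -> 2 point(s)
  x = 13: RHS = 9, y in [3, 14]  -> 2 point(s)
  x = 16: RHS = 15, y in [7, 10]  -> 2 point(s)
Affine points: 17. Add the point at infinity: total = 18.

#E(F_17) = 18


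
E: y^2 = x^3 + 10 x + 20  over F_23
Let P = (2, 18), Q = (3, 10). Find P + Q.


P != Q, so use the chord formula.
s = (y2 - y1) / (x2 - x1) = (15) / (1) mod 23 = 15
x3 = s^2 - x1 - x2 mod 23 = 15^2 - 2 - 3 = 13
y3 = s (x1 - x3) - y1 mod 23 = 15 * (2 - 13) - 18 = 1

P + Q = (13, 1)


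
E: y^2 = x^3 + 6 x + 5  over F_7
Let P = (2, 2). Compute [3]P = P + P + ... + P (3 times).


k = 3 = 11_2 (binary, LSB first: 11)
Double-and-add from P = (2, 2):
  bit 0 = 1: acc = O + (2, 2) = (2, 2)
  bit 1 = 1: acc = (2, 2) + (4, 3) = (3, 1)

3P = (3, 1)


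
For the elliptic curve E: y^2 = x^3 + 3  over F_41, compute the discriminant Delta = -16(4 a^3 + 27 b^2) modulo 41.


4 a^3 + 27 b^2 = 4*0^3 + 27*3^2 = 0 + 243 = 243
Delta = -16 * (243) = -3888
Delta mod 41 = 7

Delta = 7 (mod 41)


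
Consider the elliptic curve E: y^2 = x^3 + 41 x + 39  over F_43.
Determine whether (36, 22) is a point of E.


Check whether y^2 = x^3 + 41 x + 39 (mod 43) for (x, y) = (36, 22).
LHS: y^2 = 22^2 mod 43 = 11
RHS: x^3 + 41 x + 39 = 36^3 + 41*36 + 39 mod 43 = 11
LHS = RHS

Yes, on the curve


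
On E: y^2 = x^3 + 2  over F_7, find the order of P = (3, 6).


Compute successive multiples of P until we hit O:
  1P = (3, 6)
  2P = (3, 1)
  3P = O

ord(P) = 3


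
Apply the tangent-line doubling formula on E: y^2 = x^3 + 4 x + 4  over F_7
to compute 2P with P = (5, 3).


Doubling: s = (3 x1^2 + a) / (2 y1)
s = (3*5^2 + 4) / (2*3) mod 7 = 5
x3 = s^2 - 2 x1 mod 7 = 5^2 - 2*5 = 1
y3 = s (x1 - x3) - y1 mod 7 = 5 * (5 - 1) - 3 = 3

2P = (1, 3)


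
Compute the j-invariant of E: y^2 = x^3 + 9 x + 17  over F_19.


Delta = -16(4 a^3 + 27 b^2) mod 19 = 9
-1728 * (4 a)^3 = -1728 * (4*9)^3 mod 19 = 11
j = 11 * 9^(-1) mod 19 = 16

j = 16 (mod 19)


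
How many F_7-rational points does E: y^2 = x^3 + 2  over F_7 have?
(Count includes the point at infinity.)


For each x in F_7, count y with y^2 = x^3 + 0 x + 2 mod 7:
  x = 0: RHS = 2, y in [3, 4]  -> 2 point(s)
  x = 3: RHS = 1, y in [1, 6]  -> 2 point(s)
  x = 5: RHS = 1, y in [1, 6]  -> 2 point(s)
  x = 6: RHS = 1, y in [1, 6]  -> 2 point(s)
Affine points: 8. Add the point at infinity: total = 9.

#E(F_7) = 9


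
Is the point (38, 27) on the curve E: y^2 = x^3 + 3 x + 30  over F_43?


Check whether y^2 = x^3 + 3 x + 30 (mod 43) for (x, y) = (38, 27).
LHS: y^2 = 27^2 mod 43 = 41
RHS: x^3 + 3 x + 30 = 38^3 + 3*38 + 30 mod 43 = 19
LHS != RHS

No, not on the curve


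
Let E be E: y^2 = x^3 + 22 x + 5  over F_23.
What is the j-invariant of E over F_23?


Delta = -16(4 a^3 + 27 b^2) mod 23 = 5
-1728 * (4 a)^3 = -1728 * (4*22)^3 mod 23 = 8
j = 8 * 5^(-1) mod 23 = 20

j = 20 (mod 23)


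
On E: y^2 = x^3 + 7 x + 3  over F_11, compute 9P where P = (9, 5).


k = 9 = 1001_2 (binary, LSB first: 1001)
Double-and-add from P = (9, 5):
  bit 0 = 1: acc = O + (9, 5) = (9, 5)
  bit 1 = 0: acc unchanged = (9, 5)
  bit 2 = 0: acc unchanged = (9, 5)
  bit 3 = 1: acc = (9, 5) + (2, 6) = (9, 6)

9P = (9, 6)


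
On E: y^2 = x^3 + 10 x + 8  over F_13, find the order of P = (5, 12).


Compute successive multiples of P until we hit O:
  1P = (5, 12)
  2P = (12, 6)
  3P = (10, 9)
  4P = (2, 7)
  5P = (3, 0)
  6P = (2, 6)
  7P = (10, 4)
  8P = (12, 7)
  ... (continuing to 10P)
  10P = O

ord(P) = 10


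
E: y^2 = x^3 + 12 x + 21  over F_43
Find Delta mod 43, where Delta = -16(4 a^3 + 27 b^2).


4 a^3 + 27 b^2 = 4*12^3 + 27*21^2 = 6912 + 11907 = 18819
Delta = -16 * (18819) = -301104
Delta mod 43 = 25

Delta = 25 (mod 43)


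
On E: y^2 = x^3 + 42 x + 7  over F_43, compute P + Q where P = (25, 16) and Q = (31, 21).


P != Q, so use the chord formula.
s = (y2 - y1) / (x2 - x1) = (5) / (6) mod 43 = 8
x3 = s^2 - x1 - x2 mod 43 = 8^2 - 25 - 31 = 8
y3 = s (x1 - x3) - y1 mod 43 = 8 * (25 - 8) - 16 = 34

P + Q = (8, 34)


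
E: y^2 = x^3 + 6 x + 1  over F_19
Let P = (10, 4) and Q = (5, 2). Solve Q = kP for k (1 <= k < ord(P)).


Enumerate multiples of P until we hit Q = (5, 2):
  1P = (10, 4)
  2P = (5, 2)
Match found at i = 2.

k = 2


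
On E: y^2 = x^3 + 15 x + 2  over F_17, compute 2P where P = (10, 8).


Doubling: s = (3 x1^2 + a) / (2 y1)
s = (3*10^2 + 15) / (2*8) mod 17 = 8
x3 = s^2 - 2 x1 mod 17 = 8^2 - 2*10 = 10
y3 = s (x1 - x3) - y1 mod 17 = 8 * (10 - 10) - 8 = 9

2P = (10, 9)


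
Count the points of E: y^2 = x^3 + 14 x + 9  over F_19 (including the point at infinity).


For each x in F_19, count y with y^2 = x^3 + 14 x + 9 mod 19:
  x = 0: RHS = 9, y in [3, 16]  -> 2 point(s)
  x = 1: RHS = 5, y in [9, 10]  -> 2 point(s)
  x = 2: RHS = 7, y in [8, 11]  -> 2 point(s)
  x = 6: RHS = 5, y in [9, 10]  -> 2 point(s)
  x = 8: RHS = 6, y in [5, 14]  -> 2 point(s)
  x = 9: RHS = 9, y in [3, 16]  -> 2 point(s)
  x = 10: RHS = 9, y in [3, 16]  -> 2 point(s)
  x = 12: RHS = 5, y in [9, 10]  -> 2 point(s)
  x = 14: RHS = 4, y in [2, 17]  -> 2 point(s)
  x = 16: RHS = 16, y in [4, 15]  -> 2 point(s)
  x = 17: RHS = 11, y in [7, 12]  -> 2 point(s)
Affine points: 22. Add the point at infinity: total = 23.

#E(F_19) = 23


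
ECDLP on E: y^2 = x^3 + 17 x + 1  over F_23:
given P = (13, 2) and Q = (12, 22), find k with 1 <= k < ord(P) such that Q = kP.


Enumerate multiples of P until we hit Q = (12, 22):
  1P = (13, 2)
  2P = (0, 22)
  3P = (14, 19)
  4P = (9, 20)
  5P = (4, 15)
  6P = (22, 11)
  7P = (12, 22)
Match found at i = 7.

k = 7


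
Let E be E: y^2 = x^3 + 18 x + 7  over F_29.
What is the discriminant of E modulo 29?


4 a^3 + 27 b^2 = 4*18^3 + 27*7^2 = 23328 + 1323 = 24651
Delta = -16 * (24651) = -394416
Delta mod 29 = 13

Delta = 13 (mod 29)


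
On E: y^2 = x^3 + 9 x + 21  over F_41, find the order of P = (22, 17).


Compute successive multiples of P until we hit O:
  1P = (22, 17)
  2P = (20, 40)
  3P = (39, 35)
  4P = (19, 32)
  5P = (25, 39)
  6P = (25, 2)
  7P = (19, 9)
  8P = (39, 6)
  ... (continuing to 11P)
  11P = O

ord(P) = 11


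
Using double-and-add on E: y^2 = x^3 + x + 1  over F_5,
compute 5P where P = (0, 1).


k = 5 = 101_2 (binary, LSB first: 101)
Double-and-add from P = (0, 1):
  bit 0 = 1: acc = O + (0, 1) = (0, 1)
  bit 1 = 0: acc unchanged = (0, 1)
  bit 2 = 1: acc = (0, 1) + (3, 4) = (3, 1)

5P = (3, 1)


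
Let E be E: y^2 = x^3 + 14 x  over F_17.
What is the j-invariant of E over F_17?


Delta = -16(4 a^3 + 27 b^2) mod 17 = 11
-1728 * (4 a)^3 = -1728 * (4*14)^3 mod 17 = 2
j = 2 * 11^(-1) mod 17 = 11

j = 11 (mod 17)


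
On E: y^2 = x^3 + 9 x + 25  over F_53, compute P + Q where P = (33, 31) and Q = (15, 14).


P != Q, so use the chord formula.
s = (y2 - y1) / (x2 - x1) = (36) / (35) mod 53 = 51
x3 = s^2 - x1 - x2 mod 53 = 51^2 - 33 - 15 = 9
y3 = s (x1 - x3) - y1 mod 53 = 51 * (33 - 9) - 31 = 27

P + Q = (9, 27)


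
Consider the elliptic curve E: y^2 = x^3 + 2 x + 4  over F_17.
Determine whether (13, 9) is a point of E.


Check whether y^2 = x^3 + 2 x + 4 (mod 17) for (x, y) = (13, 9).
LHS: y^2 = 9^2 mod 17 = 13
RHS: x^3 + 2 x + 4 = 13^3 + 2*13 + 4 mod 17 = 0
LHS != RHS

No, not on the curve


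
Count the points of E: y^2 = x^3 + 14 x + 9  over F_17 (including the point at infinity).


For each x in F_17, count y with y^2 = x^3 + 14 x + 9 mod 17:
  x = 0: RHS = 9, y in [3, 14]  -> 2 point(s)
  x = 5: RHS = 0, y in [0]  -> 1 point(s)
  x = 7: RHS = 8, y in [5, 12]  -> 2 point(s)
  x = 8: RHS = 4, y in [2, 15]  -> 2 point(s)
  x = 11: RHS = 15, y in [7, 10]  -> 2 point(s)
  x = 12: RHS = 1, y in [1, 16]  -> 2 point(s)
  x = 13: RHS = 8, y in [5, 12]  -> 2 point(s)
  x = 14: RHS = 8, y in [5, 12]  -> 2 point(s)
Affine points: 15. Add the point at infinity: total = 16.

#E(F_17) = 16


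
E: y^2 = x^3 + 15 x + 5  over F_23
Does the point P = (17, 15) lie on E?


Check whether y^2 = x^3 + 15 x + 5 (mod 23) for (x, y) = (17, 15).
LHS: y^2 = 15^2 mod 23 = 18
RHS: x^3 + 15 x + 5 = 17^3 + 15*17 + 5 mod 23 = 21
LHS != RHS

No, not on the curve


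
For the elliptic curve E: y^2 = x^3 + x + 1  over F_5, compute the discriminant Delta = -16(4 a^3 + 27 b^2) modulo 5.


4 a^3 + 27 b^2 = 4*1^3 + 27*1^2 = 4 + 27 = 31
Delta = -16 * (31) = -496
Delta mod 5 = 4

Delta = 4 (mod 5)


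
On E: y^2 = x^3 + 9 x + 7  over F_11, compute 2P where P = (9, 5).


Doubling: s = (3 x1^2 + a) / (2 y1)
s = (3*9^2 + 9) / (2*5) mod 11 = 1
x3 = s^2 - 2 x1 mod 11 = 1^2 - 2*9 = 5
y3 = s (x1 - x3) - y1 mod 11 = 1 * (9 - 5) - 5 = 10

2P = (5, 10)


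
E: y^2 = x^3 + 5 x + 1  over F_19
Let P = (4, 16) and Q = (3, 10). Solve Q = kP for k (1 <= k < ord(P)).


Enumerate multiples of P until we hit Q = (3, 10):
  1P = (4, 16)
  2P = (3, 10)
Match found at i = 2.

k = 2


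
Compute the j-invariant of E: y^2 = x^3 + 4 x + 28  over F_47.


Delta = -16(4 a^3 + 27 b^2) mod 47 = 34
-1728 * (4 a)^3 = -1728 * (4*4)^3 mod 47 = 30
j = 30 * 34^(-1) mod 47 = 23

j = 23 (mod 47)


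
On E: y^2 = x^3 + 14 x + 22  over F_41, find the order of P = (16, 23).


Compute successive multiples of P until we hit O:
  1P = (16, 23)
  2P = (11, 21)
  3P = (24, 23)
  4P = (1, 18)
  5P = (15, 32)
  6P = (9, 37)
  7P = (20, 26)
  8P = (3, 38)
  ... (continuing to 39P)
  39P = O

ord(P) = 39


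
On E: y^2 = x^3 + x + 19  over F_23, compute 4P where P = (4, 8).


k = 4 = 100_2 (binary, LSB first: 001)
Double-and-add from P = (4, 8):
  bit 0 = 0: acc unchanged = O
  bit 1 = 0: acc unchanged = O
  bit 2 = 1: acc = O + (3, 16) = (3, 16)

4P = (3, 16)


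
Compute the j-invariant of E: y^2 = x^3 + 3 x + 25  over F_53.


Delta = -16(4 a^3 + 27 b^2) mod 53 = 3
-1728 * (4 a)^3 = -1728 * (4*3)^3 mod 53 = 36
j = 36 * 3^(-1) mod 53 = 12

j = 12 (mod 53)


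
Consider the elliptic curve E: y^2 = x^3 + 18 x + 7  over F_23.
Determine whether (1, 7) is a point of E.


Check whether y^2 = x^3 + 18 x + 7 (mod 23) for (x, y) = (1, 7).
LHS: y^2 = 7^2 mod 23 = 3
RHS: x^3 + 18 x + 7 = 1^3 + 18*1 + 7 mod 23 = 3
LHS = RHS

Yes, on the curve


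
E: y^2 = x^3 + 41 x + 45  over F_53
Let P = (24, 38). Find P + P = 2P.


Doubling: s = (3 x1^2 + a) / (2 y1)
s = (3*24^2 + 41) / (2*38) mod 53 = 17
x3 = s^2 - 2 x1 mod 53 = 17^2 - 2*24 = 29
y3 = s (x1 - x3) - y1 mod 53 = 17 * (24 - 29) - 38 = 36

2P = (29, 36)


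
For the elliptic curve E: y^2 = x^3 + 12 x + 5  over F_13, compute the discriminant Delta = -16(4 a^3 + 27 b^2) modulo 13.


4 a^3 + 27 b^2 = 4*12^3 + 27*5^2 = 6912 + 675 = 7587
Delta = -16 * (7587) = -121392
Delta mod 13 = 2

Delta = 2 (mod 13)


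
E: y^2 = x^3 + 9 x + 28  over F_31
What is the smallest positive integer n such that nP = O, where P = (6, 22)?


Compute successive multiples of P until we hit O:
  1P = (6, 22)
  2P = (7, 0)
  3P = (6, 9)
  4P = O

ord(P) = 4


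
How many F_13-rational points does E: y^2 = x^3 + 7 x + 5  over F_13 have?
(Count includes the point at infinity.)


For each x in F_13, count y with y^2 = x^3 + 7 x + 5 mod 13:
  x = 1: RHS = 0, y in [0]  -> 1 point(s)
  x = 2: RHS = 1, y in [1, 12]  -> 2 point(s)
  x = 3: RHS = 1, y in [1, 12]  -> 2 point(s)
  x = 5: RHS = 9, y in [3, 10]  -> 2 point(s)
  x = 6: RHS = 3, y in [4, 9]  -> 2 point(s)
  x = 8: RHS = 1, y in [1, 12]  -> 2 point(s)
  x = 9: RHS = 4, y in [2, 11]  -> 2 point(s)
  x = 10: RHS = 9, y in [3, 10]  -> 2 point(s)
  x = 11: RHS = 9, y in [3, 10]  -> 2 point(s)
  x = 12: RHS = 10, y in [6, 7]  -> 2 point(s)
Affine points: 19. Add the point at infinity: total = 20.

#E(F_13) = 20


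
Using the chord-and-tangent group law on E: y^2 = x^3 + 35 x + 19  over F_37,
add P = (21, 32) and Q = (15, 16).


P != Q, so use the chord formula.
s = (y2 - y1) / (x2 - x1) = (21) / (31) mod 37 = 15
x3 = s^2 - x1 - x2 mod 37 = 15^2 - 21 - 15 = 4
y3 = s (x1 - x3) - y1 mod 37 = 15 * (21 - 4) - 32 = 1

P + Q = (4, 1)


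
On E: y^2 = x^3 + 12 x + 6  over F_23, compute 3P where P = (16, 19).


k = 3 = 11_2 (binary, LSB first: 11)
Double-and-add from P = (16, 19):
  bit 0 = 1: acc = O + (16, 19) = (16, 19)
  bit 1 = 1: acc = (16, 19) + (4, 7) = (4, 16)

3P = (4, 16)


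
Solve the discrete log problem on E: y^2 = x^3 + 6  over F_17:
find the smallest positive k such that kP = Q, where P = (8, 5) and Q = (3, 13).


Enumerate multiples of P until we hit Q = (3, 13):
  1P = (8, 5)
  2P = (14, 9)
  3P = (3, 4)
  4P = (4, 6)
  5P = (4, 11)
  6P = (3, 13)
Match found at i = 6.

k = 6


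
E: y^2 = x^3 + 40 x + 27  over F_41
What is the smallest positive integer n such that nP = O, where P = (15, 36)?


Compute successive multiples of P until we hit O:
  1P = (15, 36)
  2P = (29, 22)
  3P = (39, 29)
  4P = (32, 39)
  5P = (19, 26)
  6P = (3, 16)
  7P = (3, 25)
  8P = (19, 15)
  ... (continuing to 13P)
  13P = O

ord(P) = 13


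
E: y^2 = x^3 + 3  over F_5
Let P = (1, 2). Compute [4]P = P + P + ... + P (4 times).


k = 4 = 100_2 (binary, LSB first: 001)
Double-and-add from P = (1, 2):
  bit 0 = 0: acc unchanged = O
  bit 1 = 0: acc unchanged = O
  bit 2 = 1: acc = O + (2, 4) = (2, 4)

4P = (2, 4)


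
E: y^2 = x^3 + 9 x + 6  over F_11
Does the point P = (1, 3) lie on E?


Check whether y^2 = x^3 + 9 x + 6 (mod 11) for (x, y) = (1, 3).
LHS: y^2 = 3^2 mod 11 = 9
RHS: x^3 + 9 x + 6 = 1^3 + 9*1 + 6 mod 11 = 5
LHS != RHS

No, not on the curve


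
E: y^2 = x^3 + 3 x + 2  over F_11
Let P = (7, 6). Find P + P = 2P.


Doubling: s = (3 x1^2 + a) / (2 y1)
s = (3*7^2 + 3) / (2*6) mod 11 = 7
x3 = s^2 - 2 x1 mod 11 = 7^2 - 2*7 = 2
y3 = s (x1 - x3) - y1 mod 11 = 7 * (7 - 2) - 6 = 7

2P = (2, 7)


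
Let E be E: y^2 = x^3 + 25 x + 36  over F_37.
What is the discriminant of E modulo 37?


4 a^3 + 27 b^2 = 4*25^3 + 27*36^2 = 62500 + 34992 = 97492
Delta = -16 * (97492) = -1559872
Delta mod 37 = 11

Delta = 11 (mod 37)


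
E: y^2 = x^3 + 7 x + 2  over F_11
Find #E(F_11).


For each x in F_11, count y with y^2 = x^3 + 7 x + 2 mod 11:
  x = 7: RHS = 9, y in [3, 8]  -> 2 point(s)
  x = 8: RHS = 9, y in [3, 8]  -> 2 point(s)
  x = 10: RHS = 5, y in [4, 7]  -> 2 point(s)
Affine points: 6. Add the point at infinity: total = 7.

#E(F_11) = 7


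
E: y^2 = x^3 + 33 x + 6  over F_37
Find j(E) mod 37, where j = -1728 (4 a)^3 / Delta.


Delta = -16(4 a^3 + 27 b^2) mod 37 = 14
-1728 * (4 a)^3 = -1728 * (4*33)^3 mod 37 = 10
j = 10 * 14^(-1) mod 37 = 6

j = 6 (mod 37)


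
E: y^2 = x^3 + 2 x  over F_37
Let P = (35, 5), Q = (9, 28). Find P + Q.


P != Q, so use the chord formula.
s = (y2 - y1) / (x2 - x1) = (23) / (11) mod 37 = 29
x3 = s^2 - x1 - x2 mod 37 = 29^2 - 35 - 9 = 20
y3 = s (x1 - x3) - y1 mod 37 = 29 * (35 - 20) - 5 = 23

P + Q = (20, 23)


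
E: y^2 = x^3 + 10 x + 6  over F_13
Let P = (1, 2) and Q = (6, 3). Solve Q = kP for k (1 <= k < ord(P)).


Enumerate multiples of P until we hit Q = (6, 3):
  1P = (1, 2)
  2P = (11, 11)
  3P = (10, 12)
  4P = (5, 8)
  5P = (6, 10)
  6P = (7, 4)
  7P = (8, 0)
  8P = (7, 9)
  9P = (6, 3)
Match found at i = 9.

k = 9


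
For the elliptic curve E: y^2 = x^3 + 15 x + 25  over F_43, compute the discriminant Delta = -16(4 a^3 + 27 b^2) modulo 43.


4 a^3 + 27 b^2 = 4*15^3 + 27*25^2 = 13500 + 16875 = 30375
Delta = -16 * (30375) = -486000
Delta mod 43 = 29

Delta = 29 (mod 43)


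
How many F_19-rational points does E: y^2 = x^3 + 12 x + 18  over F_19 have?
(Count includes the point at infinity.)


For each x in F_19, count y with y^2 = x^3 + 12 x + 18 mod 19:
  x = 3: RHS = 5, y in [9, 10]  -> 2 point(s)
  x = 4: RHS = 16, y in [4, 15]  -> 2 point(s)
  x = 9: RHS = 0, y in [0]  -> 1 point(s)
  x = 10: RHS = 17, y in [6, 13]  -> 2 point(s)
  x = 12: RHS = 9, y in [3, 16]  -> 2 point(s)
  x = 14: RHS = 4, y in [2, 17]  -> 2 point(s)
  x = 15: RHS = 1, y in [1, 18]  -> 2 point(s)
  x = 17: RHS = 5, y in [9, 10]  -> 2 point(s)
  x = 18: RHS = 5, y in [9, 10]  -> 2 point(s)
Affine points: 17. Add the point at infinity: total = 18.

#E(F_19) = 18


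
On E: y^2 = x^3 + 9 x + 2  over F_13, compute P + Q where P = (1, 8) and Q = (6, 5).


P != Q, so use the chord formula.
s = (y2 - y1) / (x2 - x1) = (10) / (5) mod 13 = 2
x3 = s^2 - x1 - x2 mod 13 = 2^2 - 1 - 6 = 10
y3 = s (x1 - x3) - y1 mod 13 = 2 * (1 - 10) - 8 = 0

P + Q = (10, 0)


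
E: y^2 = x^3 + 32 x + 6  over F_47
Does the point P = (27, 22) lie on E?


Check whether y^2 = x^3 + 32 x + 6 (mod 47) for (x, y) = (27, 22).
LHS: y^2 = 22^2 mod 47 = 14
RHS: x^3 + 32 x + 6 = 27^3 + 32*27 + 6 mod 47 = 14
LHS = RHS

Yes, on the curve


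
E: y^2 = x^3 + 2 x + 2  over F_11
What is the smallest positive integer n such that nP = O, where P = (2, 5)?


Compute successive multiples of P until we hit O:
  1P = (2, 5)
  2P = (5, 4)
  3P = (9, 1)
  4P = (1, 7)
  5P = (1, 4)
  6P = (9, 10)
  7P = (5, 7)
  8P = (2, 6)
  ... (continuing to 9P)
  9P = O

ord(P) = 9


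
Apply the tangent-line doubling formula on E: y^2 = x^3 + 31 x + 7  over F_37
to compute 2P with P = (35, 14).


Doubling: s = (3 x1^2 + a) / (2 y1)
s = (3*35^2 + 31) / (2*14) mod 37 = 24
x3 = s^2 - 2 x1 mod 37 = 24^2 - 2*35 = 25
y3 = s (x1 - x3) - y1 mod 37 = 24 * (35 - 25) - 14 = 4

2P = (25, 4)


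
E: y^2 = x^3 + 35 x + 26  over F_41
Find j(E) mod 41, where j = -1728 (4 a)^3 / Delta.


Delta = -16(4 a^3 + 27 b^2) mod 41 = 18
-1728 * (4 a)^3 = -1728 * (4*35)^3 mod 41 = 1
j = 1 * 18^(-1) mod 41 = 16

j = 16 (mod 41)


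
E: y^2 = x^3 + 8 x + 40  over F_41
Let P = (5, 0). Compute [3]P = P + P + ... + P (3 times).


k = 3 = 11_2 (binary, LSB first: 11)
Double-and-add from P = (5, 0):
  bit 0 = 1: acc = O + (5, 0) = (5, 0)
  bit 1 = 1: acc = (5, 0) + O = (5, 0)

3P = (5, 0)


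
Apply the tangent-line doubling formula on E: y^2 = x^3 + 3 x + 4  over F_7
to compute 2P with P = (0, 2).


Doubling: s = (3 x1^2 + a) / (2 y1)
s = (3*0^2 + 3) / (2*2) mod 7 = 6
x3 = s^2 - 2 x1 mod 7 = 6^2 - 2*0 = 1
y3 = s (x1 - x3) - y1 mod 7 = 6 * (0 - 1) - 2 = 6

2P = (1, 6)


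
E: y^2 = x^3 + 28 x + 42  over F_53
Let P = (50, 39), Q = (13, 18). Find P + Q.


P != Q, so use the chord formula.
s = (y2 - y1) / (x2 - x1) = (32) / (16) mod 53 = 2
x3 = s^2 - x1 - x2 mod 53 = 2^2 - 50 - 13 = 47
y3 = s (x1 - x3) - y1 mod 53 = 2 * (50 - 47) - 39 = 20

P + Q = (47, 20)


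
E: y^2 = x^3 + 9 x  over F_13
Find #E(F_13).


For each x in F_13, count y with y^2 = x^3 + 9 x + 0 mod 13:
  x = 0: RHS = 0, y in [0]  -> 1 point(s)
  x = 1: RHS = 10, y in [6, 7]  -> 2 point(s)
  x = 2: RHS = 0, y in [0]  -> 1 point(s)
  x = 4: RHS = 9, y in [3, 10]  -> 2 point(s)
  x = 5: RHS = 1, y in [1, 12]  -> 2 point(s)
  x = 6: RHS = 10, y in [6, 7]  -> 2 point(s)
  x = 7: RHS = 3, y in [4, 9]  -> 2 point(s)
  x = 8: RHS = 12, y in [5, 8]  -> 2 point(s)
  x = 9: RHS = 4, y in [2, 11]  -> 2 point(s)
  x = 11: RHS = 0, y in [0]  -> 1 point(s)
  x = 12: RHS = 3, y in [4, 9]  -> 2 point(s)
Affine points: 19. Add the point at infinity: total = 20.

#E(F_13) = 20


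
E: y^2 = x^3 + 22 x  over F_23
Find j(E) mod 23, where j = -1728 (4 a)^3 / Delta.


Delta = -16(4 a^3 + 27 b^2) mod 23 = 18
-1728 * (4 a)^3 = -1728 * (4*22)^3 mod 23 = 8
j = 8 * 18^(-1) mod 23 = 3

j = 3 (mod 23)


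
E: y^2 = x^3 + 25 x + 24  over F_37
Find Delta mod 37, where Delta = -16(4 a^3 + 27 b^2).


4 a^3 + 27 b^2 = 4*25^3 + 27*24^2 = 62500 + 15552 = 78052
Delta = -16 * (78052) = -1248832
Delta mod 37 = 29

Delta = 29 (mod 37)


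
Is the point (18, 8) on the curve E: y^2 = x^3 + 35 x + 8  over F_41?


Check whether y^2 = x^3 + 35 x + 8 (mod 41) for (x, y) = (18, 8).
LHS: y^2 = 8^2 mod 41 = 23
RHS: x^3 + 35 x + 8 = 18^3 + 35*18 + 8 mod 41 = 33
LHS != RHS

No, not on the curve


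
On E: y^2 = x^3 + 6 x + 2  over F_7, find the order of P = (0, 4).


Compute successive multiples of P until we hit O:
  1P = (0, 4)
  2P = (1, 4)
  3P = (6, 3)
  4P = (2, 1)
  5P = (2, 6)
  6P = (6, 4)
  7P = (1, 3)
  8P = (0, 3)
  ... (continuing to 9P)
  9P = O

ord(P) = 9


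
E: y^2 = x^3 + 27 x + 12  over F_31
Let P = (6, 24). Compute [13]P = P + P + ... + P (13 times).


k = 13 = 1101_2 (binary, LSB first: 1011)
Double-and-add from P = (6, 24):
  bit 0 = 1: acc = O + (6, 24) = (6, 24)
  bit 1 = 0: acc unchanged = (6, 24)
  bit 2 = 1: acc = (6, 24) + (11, 11) = (22, 30)
  bit 3 = 1: acc = (22, 30) + (13, 24) = (24, 10)

13P = (24, 10)
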